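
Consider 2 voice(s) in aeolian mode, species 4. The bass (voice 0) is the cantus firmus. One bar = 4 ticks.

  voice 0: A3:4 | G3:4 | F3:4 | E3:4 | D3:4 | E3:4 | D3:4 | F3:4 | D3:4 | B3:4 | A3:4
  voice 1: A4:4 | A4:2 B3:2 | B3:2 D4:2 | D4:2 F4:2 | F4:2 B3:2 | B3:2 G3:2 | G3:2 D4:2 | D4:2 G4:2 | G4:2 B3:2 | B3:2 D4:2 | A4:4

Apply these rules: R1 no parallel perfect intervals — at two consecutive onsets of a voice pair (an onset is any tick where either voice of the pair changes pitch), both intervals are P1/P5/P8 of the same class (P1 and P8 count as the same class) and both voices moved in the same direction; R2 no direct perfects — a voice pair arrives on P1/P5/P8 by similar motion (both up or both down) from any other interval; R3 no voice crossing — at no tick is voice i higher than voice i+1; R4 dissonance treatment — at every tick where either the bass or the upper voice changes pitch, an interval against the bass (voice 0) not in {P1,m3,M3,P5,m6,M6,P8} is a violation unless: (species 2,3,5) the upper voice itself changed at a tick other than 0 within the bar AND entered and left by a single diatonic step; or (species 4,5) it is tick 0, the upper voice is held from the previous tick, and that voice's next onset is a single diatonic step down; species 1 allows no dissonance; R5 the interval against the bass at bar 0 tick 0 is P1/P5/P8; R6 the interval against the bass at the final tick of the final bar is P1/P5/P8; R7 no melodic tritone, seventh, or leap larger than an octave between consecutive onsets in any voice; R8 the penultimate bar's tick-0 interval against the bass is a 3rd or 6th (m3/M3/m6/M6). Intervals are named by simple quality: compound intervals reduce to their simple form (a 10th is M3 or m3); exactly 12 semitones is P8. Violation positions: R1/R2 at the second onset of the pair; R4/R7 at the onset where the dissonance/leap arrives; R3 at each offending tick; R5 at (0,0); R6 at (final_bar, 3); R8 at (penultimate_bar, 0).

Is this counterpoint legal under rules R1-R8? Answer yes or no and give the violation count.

bar 0: v0=A3 v1=A4 (P8)
bar 1: v0=G3 v1=A4 (M2)
bar 2: v0=F3 v1=B3 (TT)
bar 3: v0=E3 v1=D4 (m7)
bar 4: v0=D3 v1=F4 (m3)
bar 5: v0=E3 v1=B3 (P5)
bar 6: v0=D3 v1=G3 (P4)
bar 7: v0=F3 v1=D4 (M6)
bar 8: v0=D3 v1=G4 (P4)
bar 9: v0=B3 v1=B3 (P1)
bar 10: v0=A3 v1=A4 (P8)
  R4 @ bar1.0: G3/A4 M2 untreated
  R7 @ bar1.2: A4->B3 leap 10st
  R4 @ bar2.0: F3/B3 TT untreated
  R4 @ bar3.0: E3/D4 m7 untreated
  R4 @ bar3.2: E3/F4 m2 untreated
  R7 @ bar4.2: F4->B3 leap 6st
  R4 @ bar6.0: D3/G3 P4 untreated
  R4 @ bar7.2: F3/G4 M2 untreated
  R4 @ bar8.0: D3/G4 P4 untreated
  R8 @ bar9.0: penult P1 not 3rd/6th

No (10 violations)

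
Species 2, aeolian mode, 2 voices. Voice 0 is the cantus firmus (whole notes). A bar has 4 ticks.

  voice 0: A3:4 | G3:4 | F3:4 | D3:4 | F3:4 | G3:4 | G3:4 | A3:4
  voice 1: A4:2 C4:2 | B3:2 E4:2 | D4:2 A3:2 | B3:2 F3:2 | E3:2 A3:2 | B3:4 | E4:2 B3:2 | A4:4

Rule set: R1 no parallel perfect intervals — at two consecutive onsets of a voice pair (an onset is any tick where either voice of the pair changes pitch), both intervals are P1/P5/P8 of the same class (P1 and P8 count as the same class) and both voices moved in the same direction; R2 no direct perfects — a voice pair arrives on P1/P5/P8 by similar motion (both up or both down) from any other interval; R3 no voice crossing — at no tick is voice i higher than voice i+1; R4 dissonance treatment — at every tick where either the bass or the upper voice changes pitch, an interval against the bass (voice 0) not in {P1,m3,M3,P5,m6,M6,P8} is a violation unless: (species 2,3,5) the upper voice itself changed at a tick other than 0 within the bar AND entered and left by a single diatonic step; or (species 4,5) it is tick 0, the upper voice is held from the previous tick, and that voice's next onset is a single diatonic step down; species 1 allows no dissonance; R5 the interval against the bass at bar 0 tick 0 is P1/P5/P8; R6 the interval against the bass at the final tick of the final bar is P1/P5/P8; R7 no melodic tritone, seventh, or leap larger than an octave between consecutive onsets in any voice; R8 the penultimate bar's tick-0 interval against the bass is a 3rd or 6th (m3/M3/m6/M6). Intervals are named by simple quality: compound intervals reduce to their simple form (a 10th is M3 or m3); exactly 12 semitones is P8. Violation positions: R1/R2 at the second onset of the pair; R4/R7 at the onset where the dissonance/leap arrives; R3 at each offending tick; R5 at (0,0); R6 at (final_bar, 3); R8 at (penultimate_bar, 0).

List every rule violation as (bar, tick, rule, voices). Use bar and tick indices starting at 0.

bar 0: v0=A3 v1=A4 downbeat P8
bar 1: v0=G3 v1=B3 downbeat M3
bar 2: v0=F3 v1=D4 downbeat M6
bar 3: v0=D3 v1=B3 downbeat M6
bar 4: v0=F3 v1=E3 downbeat m2
bar 5: v0=G3 v1=B3 downbeat M3
bar 6: v0=G3 v1=E4 downbeat M6
bar 7: v0=A3 v1=A4 downbeat P8
  -> R7 @ bar 3 tick 2 v(1,): B3->F3 leap 6st
  -> R3 @ bar 4 tick 0 v(0, 1): F3 above E3
  -> R4 @ bar 4 tick 0 v(0, 1): F3/E3 m2 untreated
  -> R3 @ bar 4 tick 1 v(0, 1): F3 above E3
  -> R2 @ bar 7 tick 0 v(0, 1): G3/B3 M3 -> A3/A4 P8 similar
  -> R7 @ bar 7 tick 0 v(1,): B3->A4 leap 10st

(3, 2, R7, (1,))
(4, 0, R3, (0, 1))
(4, 0, R4, (0, 1))
(4, 1, R3, (0, 1))
(7, 0, R2, (0, 1))
(7, 0, R7, (1,))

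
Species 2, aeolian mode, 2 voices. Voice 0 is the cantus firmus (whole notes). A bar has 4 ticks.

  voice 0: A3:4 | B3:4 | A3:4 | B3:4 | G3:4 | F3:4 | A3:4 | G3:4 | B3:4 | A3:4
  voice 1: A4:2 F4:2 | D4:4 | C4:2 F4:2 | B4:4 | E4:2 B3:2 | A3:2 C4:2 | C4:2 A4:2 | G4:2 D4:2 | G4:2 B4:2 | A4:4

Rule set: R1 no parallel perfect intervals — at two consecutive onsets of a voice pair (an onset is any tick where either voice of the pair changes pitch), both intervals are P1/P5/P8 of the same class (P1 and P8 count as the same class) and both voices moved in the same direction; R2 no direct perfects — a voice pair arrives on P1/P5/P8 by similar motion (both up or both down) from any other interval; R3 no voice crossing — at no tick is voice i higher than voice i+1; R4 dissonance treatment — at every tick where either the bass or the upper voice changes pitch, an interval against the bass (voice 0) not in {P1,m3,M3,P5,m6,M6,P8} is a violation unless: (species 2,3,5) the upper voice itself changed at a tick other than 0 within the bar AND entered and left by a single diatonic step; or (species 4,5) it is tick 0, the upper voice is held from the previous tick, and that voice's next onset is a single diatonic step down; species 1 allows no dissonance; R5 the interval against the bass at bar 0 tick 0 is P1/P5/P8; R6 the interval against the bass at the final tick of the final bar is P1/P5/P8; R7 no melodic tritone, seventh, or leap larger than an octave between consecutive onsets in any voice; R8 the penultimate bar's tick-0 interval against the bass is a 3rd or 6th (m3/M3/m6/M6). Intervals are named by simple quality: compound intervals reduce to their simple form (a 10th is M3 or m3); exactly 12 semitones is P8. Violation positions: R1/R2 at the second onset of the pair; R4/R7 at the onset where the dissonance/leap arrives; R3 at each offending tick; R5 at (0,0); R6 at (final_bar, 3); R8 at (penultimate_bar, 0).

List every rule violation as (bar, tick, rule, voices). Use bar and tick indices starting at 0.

(3, 0, R2, (0, 1))
(3, 0, R7, (1,))
(7, 0, R1, (0, 1))
(9, 0, R1, (0, 1))

bar 0: v0=A3 v1=A4 downbeat P8
bar 1: v0=B3 v1=D4 downbeat m3
bar 2: v0=A3 v1=C4 downbeat m3
bar 3: v0=B3 v1=B4 downbeat P8
bar 4: v0=G3 v1=E4 downbeat M6
bar 5: v0=F3 v1=A3 downbeat M3
bar 6: v0=A3 v1=C4 downbeat m3
bar 7: v0=G3 v1=G4 downbeat P8
bar 8: v0=B3 v1=G4 downbeat m6
bar 9: v0=A3 v1=A4 downbeat P8
  -> R2 @ bar 3 tick 0 v(0, 1): A3/F4 m6 -> B3/B4 P8 similar
  -> R7 @ bar 3 tick 0 v(1,): F4->B4 leap 6st
  -> R1 @ bar 7 tick 0 v(0, 1): A3/A4 P8 -> G3/G4 P8 similar
  -> R1 @ bar 9 tick 0 v(0, 1): B3/B4 P8 -> A3/A4 P8 similar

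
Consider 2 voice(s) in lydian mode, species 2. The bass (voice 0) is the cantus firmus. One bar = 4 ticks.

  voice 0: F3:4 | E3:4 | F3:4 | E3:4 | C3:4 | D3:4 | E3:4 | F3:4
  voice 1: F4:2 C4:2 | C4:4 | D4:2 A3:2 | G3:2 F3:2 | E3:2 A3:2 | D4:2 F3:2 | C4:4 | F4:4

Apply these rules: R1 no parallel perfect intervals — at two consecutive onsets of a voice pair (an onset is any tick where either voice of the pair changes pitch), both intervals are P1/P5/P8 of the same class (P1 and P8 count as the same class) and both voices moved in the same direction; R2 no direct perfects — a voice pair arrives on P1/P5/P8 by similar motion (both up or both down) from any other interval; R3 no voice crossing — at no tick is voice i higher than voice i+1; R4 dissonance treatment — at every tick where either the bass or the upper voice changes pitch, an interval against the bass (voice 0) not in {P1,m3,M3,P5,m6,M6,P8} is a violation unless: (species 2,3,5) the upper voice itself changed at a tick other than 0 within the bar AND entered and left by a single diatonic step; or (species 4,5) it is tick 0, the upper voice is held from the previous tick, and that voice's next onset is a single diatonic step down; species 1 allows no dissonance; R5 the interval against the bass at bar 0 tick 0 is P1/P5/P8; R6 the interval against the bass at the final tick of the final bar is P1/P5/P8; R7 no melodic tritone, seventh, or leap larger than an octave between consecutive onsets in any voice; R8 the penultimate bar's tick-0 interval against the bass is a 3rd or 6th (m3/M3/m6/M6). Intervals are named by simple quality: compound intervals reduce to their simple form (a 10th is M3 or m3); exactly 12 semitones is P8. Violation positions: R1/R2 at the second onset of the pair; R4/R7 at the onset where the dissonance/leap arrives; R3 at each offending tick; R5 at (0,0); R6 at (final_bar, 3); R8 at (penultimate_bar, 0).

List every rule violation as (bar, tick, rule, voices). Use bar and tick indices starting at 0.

(5, 0, R2, (0, 1))
(7, 0, R2, (0, 1))

bar 0: v0=F3 v1=F4 downbeat P8
bar 1: v0=E3 v1=C4 downbeat m6
bar 2: v0=F3 v1=D4 downbeat M6
bar 3: v0=E3 v1=G3 downbeat m3
bar 4: v0=C3 v1=E3 downbeat M3
bar 5: v0=D3 v1=D4 downbeat P8
bar 6: v0=E3 v1=C4 downbeat m6
bar 7: v0=F3 v1=F4 downbeat P8
  -> R2 @ bar 5 tick 0 v(0, 1): C3/A3 M6 -> D3/D4 P8 similar
  -> R2 @ bar 7 tick 0 v(0, 1): E3/C4 m6 -> F3/F4 P8 similar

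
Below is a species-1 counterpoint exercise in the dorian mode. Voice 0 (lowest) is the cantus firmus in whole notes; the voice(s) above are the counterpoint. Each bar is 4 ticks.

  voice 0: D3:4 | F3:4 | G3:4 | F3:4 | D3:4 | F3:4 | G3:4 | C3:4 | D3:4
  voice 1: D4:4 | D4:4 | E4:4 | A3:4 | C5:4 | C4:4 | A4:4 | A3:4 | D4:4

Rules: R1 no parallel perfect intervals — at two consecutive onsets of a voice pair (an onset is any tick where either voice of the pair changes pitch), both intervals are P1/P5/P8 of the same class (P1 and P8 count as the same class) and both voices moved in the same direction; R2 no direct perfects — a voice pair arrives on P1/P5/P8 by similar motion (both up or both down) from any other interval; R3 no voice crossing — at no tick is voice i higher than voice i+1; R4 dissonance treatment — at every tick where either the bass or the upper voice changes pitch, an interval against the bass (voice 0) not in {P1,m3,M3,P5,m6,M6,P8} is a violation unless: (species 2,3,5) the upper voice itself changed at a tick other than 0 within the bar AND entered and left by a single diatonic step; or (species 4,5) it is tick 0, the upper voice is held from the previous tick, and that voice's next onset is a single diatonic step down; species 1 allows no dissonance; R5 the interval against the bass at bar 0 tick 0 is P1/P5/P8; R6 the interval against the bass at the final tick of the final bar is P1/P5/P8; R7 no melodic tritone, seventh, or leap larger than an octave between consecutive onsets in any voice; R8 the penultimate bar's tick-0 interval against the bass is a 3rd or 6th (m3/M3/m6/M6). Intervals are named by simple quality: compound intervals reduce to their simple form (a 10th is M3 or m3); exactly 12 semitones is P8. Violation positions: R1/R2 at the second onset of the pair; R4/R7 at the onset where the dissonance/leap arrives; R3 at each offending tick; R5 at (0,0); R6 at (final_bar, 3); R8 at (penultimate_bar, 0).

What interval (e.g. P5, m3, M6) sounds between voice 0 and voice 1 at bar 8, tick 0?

P8

voice 0=D3 voice 1=D4 -> P8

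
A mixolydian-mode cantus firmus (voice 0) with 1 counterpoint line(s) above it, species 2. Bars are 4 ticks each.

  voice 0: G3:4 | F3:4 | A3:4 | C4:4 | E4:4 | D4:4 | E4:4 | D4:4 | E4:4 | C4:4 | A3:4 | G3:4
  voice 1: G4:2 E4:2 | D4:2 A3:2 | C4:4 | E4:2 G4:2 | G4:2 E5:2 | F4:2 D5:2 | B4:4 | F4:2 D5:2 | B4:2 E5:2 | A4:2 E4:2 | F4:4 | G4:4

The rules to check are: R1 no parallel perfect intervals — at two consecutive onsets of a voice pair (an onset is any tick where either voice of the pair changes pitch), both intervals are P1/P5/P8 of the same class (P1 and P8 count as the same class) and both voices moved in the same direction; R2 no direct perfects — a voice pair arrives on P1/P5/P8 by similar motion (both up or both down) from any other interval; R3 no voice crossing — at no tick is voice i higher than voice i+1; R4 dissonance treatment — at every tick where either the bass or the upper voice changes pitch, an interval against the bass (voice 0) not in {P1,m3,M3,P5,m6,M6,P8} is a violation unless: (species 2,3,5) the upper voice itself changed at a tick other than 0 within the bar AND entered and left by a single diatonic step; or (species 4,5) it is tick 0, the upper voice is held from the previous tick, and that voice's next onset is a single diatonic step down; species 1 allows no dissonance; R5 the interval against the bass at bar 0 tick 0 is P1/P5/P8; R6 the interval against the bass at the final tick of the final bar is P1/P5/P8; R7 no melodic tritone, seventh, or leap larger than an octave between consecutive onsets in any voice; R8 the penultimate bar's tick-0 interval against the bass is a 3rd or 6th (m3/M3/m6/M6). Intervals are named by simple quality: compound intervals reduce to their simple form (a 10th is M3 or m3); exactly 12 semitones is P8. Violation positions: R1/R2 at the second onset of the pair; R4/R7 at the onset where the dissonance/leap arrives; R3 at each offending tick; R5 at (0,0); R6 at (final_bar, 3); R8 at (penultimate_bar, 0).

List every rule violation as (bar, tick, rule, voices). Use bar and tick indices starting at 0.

(5, 0, R7, (1,))
(7, 0, R7, (1,))

bar 0: v0=G3 v1=G4 downbeat P8
bar 1: v0=F3 v1=D4 downbeat M6
bar 2: v0=A3 v1=C4 downbeat m3
bar 3: v0=C4 v1=E4 downbeat M3
bar 4: v0=E4 v1=G4 downbeat m3
bar 5: v0=D4 v1=F4 downbeat m3
bar 6: v0=E4 v1=B4 downbeat P5
bar 7: v0=D4 v1=F4 downbeat m3
bar 8: v0=E4 v1=B4 downbeat P5
bar 9: v0=C4 v1=A4 downbeat M6
bar 10: v0=A3 v1=F4 downbeat m6
bar 11: v0=G3 v1=G4 downbeat P8
  -> R7 @ bar 5 tick 0 v(1,): E5->F4 leap 11st
  -> R7 @ bar 7 tick 0 v(1,): B4->F4 leap 6st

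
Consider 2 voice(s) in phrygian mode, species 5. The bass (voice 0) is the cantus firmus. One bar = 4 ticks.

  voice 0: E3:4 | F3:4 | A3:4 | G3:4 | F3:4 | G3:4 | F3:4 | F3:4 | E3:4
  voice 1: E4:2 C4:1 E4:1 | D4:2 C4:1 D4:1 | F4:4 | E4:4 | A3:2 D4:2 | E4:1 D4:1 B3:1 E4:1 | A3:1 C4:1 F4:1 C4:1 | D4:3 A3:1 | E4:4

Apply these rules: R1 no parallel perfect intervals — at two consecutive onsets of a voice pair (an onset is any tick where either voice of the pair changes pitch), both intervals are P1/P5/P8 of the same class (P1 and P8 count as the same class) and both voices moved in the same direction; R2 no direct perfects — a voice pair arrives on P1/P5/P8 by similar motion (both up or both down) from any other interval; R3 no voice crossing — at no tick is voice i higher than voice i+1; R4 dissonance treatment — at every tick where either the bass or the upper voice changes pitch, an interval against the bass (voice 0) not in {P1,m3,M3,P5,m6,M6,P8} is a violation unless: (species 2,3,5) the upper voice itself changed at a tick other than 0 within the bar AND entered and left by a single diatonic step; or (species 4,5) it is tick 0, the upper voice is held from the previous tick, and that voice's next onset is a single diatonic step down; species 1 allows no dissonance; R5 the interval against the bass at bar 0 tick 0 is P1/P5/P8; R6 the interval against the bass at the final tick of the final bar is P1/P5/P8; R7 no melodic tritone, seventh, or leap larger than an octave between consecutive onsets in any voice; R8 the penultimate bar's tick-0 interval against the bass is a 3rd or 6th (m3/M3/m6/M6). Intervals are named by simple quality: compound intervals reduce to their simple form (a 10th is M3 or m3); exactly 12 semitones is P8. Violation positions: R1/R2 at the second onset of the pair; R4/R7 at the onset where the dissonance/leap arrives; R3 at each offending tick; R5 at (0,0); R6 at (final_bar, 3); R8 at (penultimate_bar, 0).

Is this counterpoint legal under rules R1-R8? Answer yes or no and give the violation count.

bar 0: v0=E3 v1=E4 (P8)
bar 1: v0=F3 v1=D4 (M6)
bar 2: v0=A3 v1=F4 (m6)
bar 3: v0=G3 v1=E4 (M6)
bar 4: v0=F3 v1=A3 (M3)
bar 5: v0=G3 v1=E4 (M6)
bar 6: v0=F3 v1=A3 (M3)
bar 7: v0=F3 v1=D4 (M6)
bar 8: v0=E3 v1=E4 (P8)

Yes (0 violations)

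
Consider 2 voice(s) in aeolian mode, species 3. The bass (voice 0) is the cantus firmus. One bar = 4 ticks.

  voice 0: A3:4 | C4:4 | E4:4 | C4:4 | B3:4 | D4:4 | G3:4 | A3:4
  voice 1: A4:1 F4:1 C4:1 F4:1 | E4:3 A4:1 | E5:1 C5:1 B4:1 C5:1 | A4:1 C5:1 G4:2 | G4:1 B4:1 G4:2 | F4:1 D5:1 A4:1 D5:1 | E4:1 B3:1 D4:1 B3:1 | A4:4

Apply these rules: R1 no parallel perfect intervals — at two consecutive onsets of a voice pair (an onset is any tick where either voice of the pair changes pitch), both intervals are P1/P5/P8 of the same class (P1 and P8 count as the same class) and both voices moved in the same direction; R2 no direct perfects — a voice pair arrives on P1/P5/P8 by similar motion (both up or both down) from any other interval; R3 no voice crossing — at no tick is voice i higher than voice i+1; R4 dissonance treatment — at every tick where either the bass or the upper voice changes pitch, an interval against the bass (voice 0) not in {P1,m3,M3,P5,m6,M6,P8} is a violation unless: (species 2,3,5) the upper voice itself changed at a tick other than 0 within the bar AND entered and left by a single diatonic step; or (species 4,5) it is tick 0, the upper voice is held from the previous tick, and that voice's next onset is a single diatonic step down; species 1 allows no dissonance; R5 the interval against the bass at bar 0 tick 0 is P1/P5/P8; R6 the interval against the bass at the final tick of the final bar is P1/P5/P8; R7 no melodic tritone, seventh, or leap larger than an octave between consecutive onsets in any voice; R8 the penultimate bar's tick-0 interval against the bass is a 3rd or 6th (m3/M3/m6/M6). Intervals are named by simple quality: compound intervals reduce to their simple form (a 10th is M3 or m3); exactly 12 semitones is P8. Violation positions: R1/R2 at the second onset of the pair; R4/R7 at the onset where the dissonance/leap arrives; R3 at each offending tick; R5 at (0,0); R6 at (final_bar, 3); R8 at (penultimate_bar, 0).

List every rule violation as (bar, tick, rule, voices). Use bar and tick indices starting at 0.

bar 0: v0=A3 v1=A4 downbeat P8
bar 1: v0=C4 v1=E4 downbeat M3
bar 2: v0=E4 v1=E5 downbeat P8
bar 3: v0=C4 v1=A4 downbeat M6
bar 4: v0=B3 v1=G4 downbeat m6
bar 5: v0=D4 v1=F4 downbeat m3
bar 6: v0=G3 v1=E4 downbeat M6
bar 7: v0=A3 v1=A4 downbeat P8
  -> R2 @ bar 2 tick 0 v(0, 1): C4/A4 M6 -> E4/E5 P8 similar
  -> R7 @ bar 6 tick 0 v(1,): D5->E4 leap 10st
  -> R2 @ bar 7 tick 0 v(0, 1): G3/B3 M3 -> A3/A4 P8 similar
  -> R7 @ bar 7 tick 0 v(1,): B3->A4 leap 10st

(2, 0, R2, (0, 1))
(6, 0, R7, (1,))
(7, 0, R2, (0, 1))
(7, 0, R7, (1,))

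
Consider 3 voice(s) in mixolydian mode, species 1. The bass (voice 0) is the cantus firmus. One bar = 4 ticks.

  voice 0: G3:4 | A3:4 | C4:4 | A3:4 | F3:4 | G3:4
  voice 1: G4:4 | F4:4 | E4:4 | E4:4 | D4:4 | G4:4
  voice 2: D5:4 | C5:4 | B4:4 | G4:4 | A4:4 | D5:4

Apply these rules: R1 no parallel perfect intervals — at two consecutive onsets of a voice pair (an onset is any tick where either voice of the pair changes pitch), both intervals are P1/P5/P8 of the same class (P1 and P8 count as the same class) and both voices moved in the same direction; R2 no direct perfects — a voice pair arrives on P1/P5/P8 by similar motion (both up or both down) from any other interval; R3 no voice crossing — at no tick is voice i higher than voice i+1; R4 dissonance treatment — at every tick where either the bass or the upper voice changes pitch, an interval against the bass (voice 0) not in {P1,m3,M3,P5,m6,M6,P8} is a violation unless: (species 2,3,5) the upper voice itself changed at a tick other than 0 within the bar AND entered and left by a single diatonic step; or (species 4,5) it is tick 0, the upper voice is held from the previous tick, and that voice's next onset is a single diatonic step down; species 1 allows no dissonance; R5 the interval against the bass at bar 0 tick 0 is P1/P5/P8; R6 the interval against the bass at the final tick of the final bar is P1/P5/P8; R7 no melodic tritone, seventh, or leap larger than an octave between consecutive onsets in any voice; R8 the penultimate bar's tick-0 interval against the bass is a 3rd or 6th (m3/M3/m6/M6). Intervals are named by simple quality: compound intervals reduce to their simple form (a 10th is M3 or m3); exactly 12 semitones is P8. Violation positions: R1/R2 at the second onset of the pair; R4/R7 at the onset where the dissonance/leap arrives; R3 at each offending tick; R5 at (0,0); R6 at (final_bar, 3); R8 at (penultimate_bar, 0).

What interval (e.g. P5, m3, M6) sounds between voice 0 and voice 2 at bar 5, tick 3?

voice 0=G3 voice 2=D5 -> P5

P5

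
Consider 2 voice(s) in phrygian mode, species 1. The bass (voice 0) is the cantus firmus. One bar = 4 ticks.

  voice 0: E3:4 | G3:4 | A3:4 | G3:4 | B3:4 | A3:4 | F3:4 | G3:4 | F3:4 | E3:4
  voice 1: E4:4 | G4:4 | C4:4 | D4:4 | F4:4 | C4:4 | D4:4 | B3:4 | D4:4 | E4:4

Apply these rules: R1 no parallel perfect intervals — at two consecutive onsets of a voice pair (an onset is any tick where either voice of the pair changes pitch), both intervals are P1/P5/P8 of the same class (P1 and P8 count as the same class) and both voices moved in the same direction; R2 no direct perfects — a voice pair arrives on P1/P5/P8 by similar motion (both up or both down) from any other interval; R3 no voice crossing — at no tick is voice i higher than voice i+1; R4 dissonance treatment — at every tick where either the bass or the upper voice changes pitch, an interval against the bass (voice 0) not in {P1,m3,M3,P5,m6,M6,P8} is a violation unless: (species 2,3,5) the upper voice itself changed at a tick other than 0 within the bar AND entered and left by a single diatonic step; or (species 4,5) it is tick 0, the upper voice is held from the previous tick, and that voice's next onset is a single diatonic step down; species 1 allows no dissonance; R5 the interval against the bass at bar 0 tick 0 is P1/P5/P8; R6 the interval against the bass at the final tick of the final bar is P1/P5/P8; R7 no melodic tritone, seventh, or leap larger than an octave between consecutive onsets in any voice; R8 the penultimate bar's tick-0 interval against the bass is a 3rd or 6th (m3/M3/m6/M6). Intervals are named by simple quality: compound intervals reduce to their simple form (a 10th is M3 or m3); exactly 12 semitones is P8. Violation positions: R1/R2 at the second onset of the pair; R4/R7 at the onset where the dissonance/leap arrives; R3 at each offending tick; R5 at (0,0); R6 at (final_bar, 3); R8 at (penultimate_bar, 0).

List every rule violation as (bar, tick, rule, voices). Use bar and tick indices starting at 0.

bar 0: v0=E3 v1=E4 downbeat P8
bar 1: v0=G3 v1=G4 downbeat P8
bar 2: v0=A3 v1=C4 downbeat m3
bar 3: v0=G3 v1=D4 downbeat P5
bar 4: v0=B3 v1=F4 downbeat TT
bar 5: v0=A3 v1=C4 downbeat m3
bar 6: v0=F3 v1=D4 downbeat M6
bar 7: v0=G3 v1=B3 downbeat M3
bar 8: v0=F3 v1=D4 downbeat M6
bar 9: v0=E3 v1=E4 downbeat P8
  -> R1 @ bar 1 tick 0 v(0, 1): E3/E4 P8 -> G3/G4 P8 similar
  -> R4 @ bar 4 tick 0 v(0, 1): B3/F4 TT untreated

(1, 0, R1, (0, 1))
(4, 0, R4, (0, 1))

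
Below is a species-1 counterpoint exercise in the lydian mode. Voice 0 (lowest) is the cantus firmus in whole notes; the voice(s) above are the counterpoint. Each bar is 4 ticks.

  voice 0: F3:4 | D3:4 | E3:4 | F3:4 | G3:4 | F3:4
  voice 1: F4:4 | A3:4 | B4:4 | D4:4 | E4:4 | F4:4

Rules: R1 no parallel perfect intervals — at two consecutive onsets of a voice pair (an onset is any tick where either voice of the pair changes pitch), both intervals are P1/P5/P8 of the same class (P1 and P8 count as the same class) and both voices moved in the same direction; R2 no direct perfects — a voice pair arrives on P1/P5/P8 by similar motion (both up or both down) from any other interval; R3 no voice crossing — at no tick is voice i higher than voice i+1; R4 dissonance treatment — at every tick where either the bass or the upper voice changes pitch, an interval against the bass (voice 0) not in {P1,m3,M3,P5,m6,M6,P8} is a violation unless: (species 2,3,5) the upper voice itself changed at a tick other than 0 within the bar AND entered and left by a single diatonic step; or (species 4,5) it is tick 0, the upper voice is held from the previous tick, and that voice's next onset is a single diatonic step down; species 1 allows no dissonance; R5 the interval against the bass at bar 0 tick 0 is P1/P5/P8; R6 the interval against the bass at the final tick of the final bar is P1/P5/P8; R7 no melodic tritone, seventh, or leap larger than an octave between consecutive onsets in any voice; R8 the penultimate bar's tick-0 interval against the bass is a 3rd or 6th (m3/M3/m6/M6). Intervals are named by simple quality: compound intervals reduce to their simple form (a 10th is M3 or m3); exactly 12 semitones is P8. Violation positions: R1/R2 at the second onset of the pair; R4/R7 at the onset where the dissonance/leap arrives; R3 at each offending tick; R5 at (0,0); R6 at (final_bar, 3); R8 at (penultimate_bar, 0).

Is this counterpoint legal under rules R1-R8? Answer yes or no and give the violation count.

bar 0: v0=F3 v1=F4 (P8)
bar 1: v0=D3 v1=A3 (P5)
bar 2: v0=E3 v1=B4 (P5)
bar 3: v0=F3 v1=D4 (M6)
bar 4: v0=G3 v1=E4 (M6)
bar 5: v0=F3 v1=F4 (P8)
  R2 @ bar1.0: F3/F4 P8 -> D3/A3 P5 similar
  R1 @ bar2.0: D3/A3 P5 -> E3/B4 P5 similar
  R7 @ bar2.0: A3->B4 leap 14st

No (3 violations)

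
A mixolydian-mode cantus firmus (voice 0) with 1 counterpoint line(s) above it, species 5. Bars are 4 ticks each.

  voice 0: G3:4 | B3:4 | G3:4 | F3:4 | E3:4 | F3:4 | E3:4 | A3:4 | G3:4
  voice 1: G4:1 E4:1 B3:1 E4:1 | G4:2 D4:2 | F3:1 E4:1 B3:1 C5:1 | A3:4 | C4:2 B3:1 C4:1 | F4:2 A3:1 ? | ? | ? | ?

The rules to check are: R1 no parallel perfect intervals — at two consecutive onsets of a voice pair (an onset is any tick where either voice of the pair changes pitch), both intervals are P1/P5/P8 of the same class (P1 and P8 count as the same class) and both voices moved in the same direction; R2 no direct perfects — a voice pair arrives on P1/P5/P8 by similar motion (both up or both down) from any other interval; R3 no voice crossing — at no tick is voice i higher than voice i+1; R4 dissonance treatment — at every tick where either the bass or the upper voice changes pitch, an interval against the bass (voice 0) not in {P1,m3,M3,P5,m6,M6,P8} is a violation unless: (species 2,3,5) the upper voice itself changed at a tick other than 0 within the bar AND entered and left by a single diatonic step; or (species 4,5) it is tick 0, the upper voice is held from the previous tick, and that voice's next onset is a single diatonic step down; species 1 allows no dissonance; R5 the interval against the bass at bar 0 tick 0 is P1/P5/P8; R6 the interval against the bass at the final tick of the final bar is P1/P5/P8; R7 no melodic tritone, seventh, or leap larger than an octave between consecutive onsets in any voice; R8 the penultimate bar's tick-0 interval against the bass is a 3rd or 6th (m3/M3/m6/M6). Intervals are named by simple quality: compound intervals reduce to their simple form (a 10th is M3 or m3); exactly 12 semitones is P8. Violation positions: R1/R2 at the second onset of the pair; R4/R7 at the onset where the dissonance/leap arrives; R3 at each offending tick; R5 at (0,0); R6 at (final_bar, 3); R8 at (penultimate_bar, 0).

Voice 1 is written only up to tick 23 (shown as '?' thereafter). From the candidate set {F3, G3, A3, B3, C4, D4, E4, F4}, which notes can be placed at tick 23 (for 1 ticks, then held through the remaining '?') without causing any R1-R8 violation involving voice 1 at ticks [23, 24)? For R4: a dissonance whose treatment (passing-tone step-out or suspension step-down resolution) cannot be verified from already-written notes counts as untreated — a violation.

{A3, C4, D4, F3, F4}

F3: legal
G3: violates R4
A3: legal
B3: violates R4
C4: legal
D4: legal
E4: violates R4
F4: legal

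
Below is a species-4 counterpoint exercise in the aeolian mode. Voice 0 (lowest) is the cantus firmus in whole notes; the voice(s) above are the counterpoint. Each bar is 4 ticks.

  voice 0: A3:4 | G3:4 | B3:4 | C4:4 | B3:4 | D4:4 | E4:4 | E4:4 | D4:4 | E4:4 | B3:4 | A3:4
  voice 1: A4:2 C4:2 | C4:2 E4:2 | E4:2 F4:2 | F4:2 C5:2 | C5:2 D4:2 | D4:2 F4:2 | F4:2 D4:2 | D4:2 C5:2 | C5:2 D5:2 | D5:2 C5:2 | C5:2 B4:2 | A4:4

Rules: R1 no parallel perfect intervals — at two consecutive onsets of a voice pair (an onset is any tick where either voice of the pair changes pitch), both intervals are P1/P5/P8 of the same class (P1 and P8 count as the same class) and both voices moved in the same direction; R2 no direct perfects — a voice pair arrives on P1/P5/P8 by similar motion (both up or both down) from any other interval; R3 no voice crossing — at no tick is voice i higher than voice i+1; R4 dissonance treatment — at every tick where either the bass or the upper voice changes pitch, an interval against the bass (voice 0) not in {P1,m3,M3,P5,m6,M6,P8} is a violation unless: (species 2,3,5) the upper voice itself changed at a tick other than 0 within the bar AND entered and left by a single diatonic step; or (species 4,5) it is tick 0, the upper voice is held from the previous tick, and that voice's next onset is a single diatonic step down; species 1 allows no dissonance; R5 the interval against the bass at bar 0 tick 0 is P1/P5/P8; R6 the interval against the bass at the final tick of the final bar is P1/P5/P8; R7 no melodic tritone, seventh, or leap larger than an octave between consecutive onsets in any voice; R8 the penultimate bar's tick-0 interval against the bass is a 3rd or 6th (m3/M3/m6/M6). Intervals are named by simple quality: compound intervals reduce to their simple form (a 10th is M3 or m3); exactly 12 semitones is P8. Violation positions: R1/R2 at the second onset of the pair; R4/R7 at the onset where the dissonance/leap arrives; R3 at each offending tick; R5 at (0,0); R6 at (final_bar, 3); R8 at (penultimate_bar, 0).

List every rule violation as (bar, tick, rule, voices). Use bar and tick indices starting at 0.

(1, 0, R4, (0, 1))
(2, 0, R4, (0, 1))
(2, 2, R4, (0, 1))
(3, 0, R4, (0, 1))
(4, 0, R4, (0, 1))
(4, 2, R7, (1,))
(6, 0, R4, (0, 1))
(6, 2, R3, (0, 1))
(6, 2, R4, (0, 1))
(6, 3, R3, (0, 1))
(7, 0, R3, (0, 1))
(7, 1, R3, (0, 1))
(7, 2, R7, (1,))
(8, 0, R4, (0, 1))
(10, 0, R8, (0, 1))
(11, 0, R1, (0, 1))

bar 0: v0=A3 v1=A4 downbeat P8
bar 1: v0=G3 v1=C4 downbeat P4
bar 2: v0=B3 v1=E4 downbeat P4
bar 3: v0=C4 v1=F4 downbeat P4
bar 4: v0=B3 v1=C5 downbeat m2
bar 5: v0=D4 v1=D4 downbeat P1
bar 6: v0=E4 v1=F4 downbeat m2
bar 7: v0=E4 v1=D4 downbeat M2
bar 8: v0=D4 v1=C5 downbeat m7
bar 9: v0=E4 v1=D5 downbeat m7
bar 10: v0=B3 v1=C5 downbeat m2
bar 11: v0=A3 v1=A4 downbeat P8
  -> R4 @ bar 1 tick 0 v(0, 1): G3/C4 P4 untreated
  -> R4 @ bar 2 tick 0 v(0, 1): B3/E4 P4 untreated
  -> R4 @ bar 2 tick 2 v(0, 1): B3/F4 TT untreated
  -> R4 @ bar 3 tick 0 v(0, 1): C4/F4 P4 untreated
  -> R4 @ bar 4 tick 0 v(0, 1): B3/C5 m2 untreated
  -> R7 @ bar 4 tick 2 v(1,): C5->D4 leap 10st
  -> R4 @ bar 6 tick 0 v(0, 1): E4/F4 m2 untreated
  -> R3 @ bar 6 tick 2 v(0, 1): E4 above D4
  -> R4 @ bar 6 tick 2 v(0, 1): E4/D4 M2 untreated
  -> R3 @ bar 6 tick 3 v(0, 1): E4 above D4
  -> R3 @ bar 7 tick 0 v(0, 1): E4 above D4
  -> R3 @ bar 7 tick 1 v(0, 1): E4 above D4
  -> R7 @ bar 7 tick 2 v(1,): D4->C5 leap 10st
  -> R4 @ bar 8 tick 0 v(0, 1): D4/C5 m7 untreated
  -> R8 @ bar 10 tick 0 v(0, 1): penult m2 not 3rd/6th
  -> R1 @ bar 11 tick 0 v(0, 1): B3/B4 P8 -> A3/A4 P8 similar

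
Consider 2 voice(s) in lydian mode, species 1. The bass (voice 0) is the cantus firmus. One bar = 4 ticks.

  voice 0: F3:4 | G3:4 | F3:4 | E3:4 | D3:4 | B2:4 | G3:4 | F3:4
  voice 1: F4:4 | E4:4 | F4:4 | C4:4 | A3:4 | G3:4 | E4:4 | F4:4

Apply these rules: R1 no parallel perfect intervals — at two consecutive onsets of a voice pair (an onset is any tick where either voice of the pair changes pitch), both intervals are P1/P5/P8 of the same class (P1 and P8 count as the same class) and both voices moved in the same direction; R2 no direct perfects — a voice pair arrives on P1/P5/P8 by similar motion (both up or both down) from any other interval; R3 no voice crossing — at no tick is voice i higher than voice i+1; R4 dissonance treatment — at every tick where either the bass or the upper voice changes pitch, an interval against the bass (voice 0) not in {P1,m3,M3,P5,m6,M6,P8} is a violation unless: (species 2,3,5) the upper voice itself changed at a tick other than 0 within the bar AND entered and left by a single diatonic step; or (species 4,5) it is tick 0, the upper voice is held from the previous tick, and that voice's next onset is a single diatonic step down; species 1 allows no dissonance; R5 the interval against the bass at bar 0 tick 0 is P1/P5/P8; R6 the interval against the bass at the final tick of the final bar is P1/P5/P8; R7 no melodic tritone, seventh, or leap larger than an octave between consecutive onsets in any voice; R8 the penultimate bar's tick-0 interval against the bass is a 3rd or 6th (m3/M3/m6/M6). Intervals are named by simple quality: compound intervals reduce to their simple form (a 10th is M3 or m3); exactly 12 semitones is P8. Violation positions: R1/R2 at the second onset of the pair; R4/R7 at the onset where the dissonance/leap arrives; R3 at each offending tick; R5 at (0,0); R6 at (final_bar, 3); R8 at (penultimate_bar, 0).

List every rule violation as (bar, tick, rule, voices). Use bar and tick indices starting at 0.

bar 0: v0=F3 v1=F4 downbeat P8
bar 1: v0=G3 v1=E4 downbeat M6
bar 2: v0=F3 v1=F4 downbeat P8
bar 3: v0=E3 v1=C4 downbeat m6
bar 4: v0=D3 v1=A3 downbeat P5
bar 5: v0=B2 v1=G3 downbeat m6
bar 6: v0=G3 v1=E4 downbeat M6
bar 7: v0=F3 v1=F4 downbeat P8
  -> R2 @ bar 4 tick 0 v(0, 1): E3/C4 m6 -> D3/A3 P5 similar

(4, 0, R2, (0, 1))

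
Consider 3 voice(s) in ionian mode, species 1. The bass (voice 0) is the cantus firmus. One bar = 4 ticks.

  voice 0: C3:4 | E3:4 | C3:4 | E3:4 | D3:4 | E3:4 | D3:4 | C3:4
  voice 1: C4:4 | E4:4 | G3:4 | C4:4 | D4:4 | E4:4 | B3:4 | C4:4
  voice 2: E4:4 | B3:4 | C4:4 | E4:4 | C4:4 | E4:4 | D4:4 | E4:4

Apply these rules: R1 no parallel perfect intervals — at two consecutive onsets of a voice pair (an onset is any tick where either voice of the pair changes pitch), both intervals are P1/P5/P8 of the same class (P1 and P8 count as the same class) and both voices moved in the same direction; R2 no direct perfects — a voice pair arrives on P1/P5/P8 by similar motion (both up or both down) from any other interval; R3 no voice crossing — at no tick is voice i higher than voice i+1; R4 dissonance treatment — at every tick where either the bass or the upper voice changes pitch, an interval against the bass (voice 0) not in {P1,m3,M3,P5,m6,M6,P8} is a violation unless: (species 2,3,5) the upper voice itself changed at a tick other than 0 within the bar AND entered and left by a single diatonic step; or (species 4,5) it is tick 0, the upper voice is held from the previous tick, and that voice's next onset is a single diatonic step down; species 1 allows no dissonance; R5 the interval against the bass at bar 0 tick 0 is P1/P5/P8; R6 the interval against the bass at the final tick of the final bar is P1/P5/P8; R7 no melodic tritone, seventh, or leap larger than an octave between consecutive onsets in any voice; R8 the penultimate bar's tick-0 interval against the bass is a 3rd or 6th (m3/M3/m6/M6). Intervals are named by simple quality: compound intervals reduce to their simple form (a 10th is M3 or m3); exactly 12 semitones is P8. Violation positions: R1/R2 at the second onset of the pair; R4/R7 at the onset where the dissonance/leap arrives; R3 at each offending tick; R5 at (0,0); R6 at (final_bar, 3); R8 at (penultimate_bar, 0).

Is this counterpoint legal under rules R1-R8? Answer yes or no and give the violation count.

bar 0: v0=C3 v1=C4 v2=E4 (M3)
bar 1: v0=E3 v1=E4 v2=B3 (P5)
bar 2: v0=C3 v1=G3 v2=C4 (P8)
bar 3: v0=E3 v1=C4 v2=E4 (P8)
bar 4: v0=D3 v1=D4 v2=C4 (m7)
bar 5: v0=E3 v1=E4 v2=E4 (P8)
bar 6: v0=D3 v1=B3 v2=D4 (P8)
bar 7: v0=C3 v1=C4 v2=E4 (M3)
  R5 @ bar0.0: opens on M3
  R1 @ bar1.0: C3/C4 P8 -> E3/E4 P8 similar
  R3 @ bar1.0: E4 above B3
  R3 @ bar1.1: E4 above B3
  R3 @ bar1.2: E4 above B3
  R3 @ bar1.3: E4 above B3
  R2 @ bar2.0: E3/E4 P8 -> C3/G3 P5 similar
  R1 @ bar3.0: C3/C4 P8 -> E3/E4 P8 similar
  R3 @ bar4.0: D4 above C4
  R4 @ bar4.0: D3/C4 m7 untreated
  R3 @ bar4.1: D4 above C4
  R3 @ bar4.2: D4 above C4
  R3 @ bar4.3: D4 above C4
  R1 @ bar5.0: D3/D4 P8 -> E3/E4 P8 similar
  R2 @ bar5.0: D3/C4 m7 -> E3/E4 P8 similar
  R2 @ bar5.0: D4/C4 M2 -> E4/E4 P1 similar
  R1 @ bar6.0: E3/E4 P8 -> D3/D4 P8 similar
  R8 @ bar6.0: penult P8 not 3rd/6th
  R6 @ bar7.3: closes on M3

No (19 violations)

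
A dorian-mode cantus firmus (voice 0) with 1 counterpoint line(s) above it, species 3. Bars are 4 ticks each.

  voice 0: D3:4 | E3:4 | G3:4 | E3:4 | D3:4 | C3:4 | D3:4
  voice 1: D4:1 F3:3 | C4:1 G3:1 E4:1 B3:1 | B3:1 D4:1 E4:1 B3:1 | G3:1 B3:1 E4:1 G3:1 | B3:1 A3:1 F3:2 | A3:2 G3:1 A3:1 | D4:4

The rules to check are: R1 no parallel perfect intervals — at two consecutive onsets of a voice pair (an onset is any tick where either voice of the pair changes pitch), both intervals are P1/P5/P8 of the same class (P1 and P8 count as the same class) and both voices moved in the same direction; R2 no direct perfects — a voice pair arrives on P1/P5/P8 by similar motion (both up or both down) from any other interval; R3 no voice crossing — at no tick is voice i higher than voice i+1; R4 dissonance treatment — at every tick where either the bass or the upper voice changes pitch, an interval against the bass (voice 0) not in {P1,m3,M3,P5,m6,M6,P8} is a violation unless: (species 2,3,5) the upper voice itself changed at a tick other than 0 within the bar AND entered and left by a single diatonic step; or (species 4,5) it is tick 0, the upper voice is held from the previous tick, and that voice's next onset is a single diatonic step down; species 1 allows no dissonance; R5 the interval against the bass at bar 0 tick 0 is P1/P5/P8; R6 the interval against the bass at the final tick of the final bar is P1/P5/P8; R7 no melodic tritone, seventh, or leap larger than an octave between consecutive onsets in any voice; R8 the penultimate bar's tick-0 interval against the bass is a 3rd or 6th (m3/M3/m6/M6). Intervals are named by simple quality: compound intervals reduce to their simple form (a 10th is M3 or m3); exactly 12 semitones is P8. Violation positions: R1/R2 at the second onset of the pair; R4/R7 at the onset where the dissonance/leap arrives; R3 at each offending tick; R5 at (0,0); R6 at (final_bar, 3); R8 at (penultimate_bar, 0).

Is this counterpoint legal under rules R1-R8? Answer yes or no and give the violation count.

No (1 violations)

bar 0: v0=D3 v1=D4 (P8)
bar 1: v0=E3 v1=C4 (m6)
bar 2: v0=G3 v1=B3 (M3)
bar 3: v0=E3 v1=G3 (m3)
bar 4: v0=D3 v1=B3 (M6)
bar 5: v0=C3 v1=A3 (M6)
bar 6: v0=D3 v1=D4 (P8)
  R2 @ bar6.0: C3/A3 M6 -> D3/D4 P8 similar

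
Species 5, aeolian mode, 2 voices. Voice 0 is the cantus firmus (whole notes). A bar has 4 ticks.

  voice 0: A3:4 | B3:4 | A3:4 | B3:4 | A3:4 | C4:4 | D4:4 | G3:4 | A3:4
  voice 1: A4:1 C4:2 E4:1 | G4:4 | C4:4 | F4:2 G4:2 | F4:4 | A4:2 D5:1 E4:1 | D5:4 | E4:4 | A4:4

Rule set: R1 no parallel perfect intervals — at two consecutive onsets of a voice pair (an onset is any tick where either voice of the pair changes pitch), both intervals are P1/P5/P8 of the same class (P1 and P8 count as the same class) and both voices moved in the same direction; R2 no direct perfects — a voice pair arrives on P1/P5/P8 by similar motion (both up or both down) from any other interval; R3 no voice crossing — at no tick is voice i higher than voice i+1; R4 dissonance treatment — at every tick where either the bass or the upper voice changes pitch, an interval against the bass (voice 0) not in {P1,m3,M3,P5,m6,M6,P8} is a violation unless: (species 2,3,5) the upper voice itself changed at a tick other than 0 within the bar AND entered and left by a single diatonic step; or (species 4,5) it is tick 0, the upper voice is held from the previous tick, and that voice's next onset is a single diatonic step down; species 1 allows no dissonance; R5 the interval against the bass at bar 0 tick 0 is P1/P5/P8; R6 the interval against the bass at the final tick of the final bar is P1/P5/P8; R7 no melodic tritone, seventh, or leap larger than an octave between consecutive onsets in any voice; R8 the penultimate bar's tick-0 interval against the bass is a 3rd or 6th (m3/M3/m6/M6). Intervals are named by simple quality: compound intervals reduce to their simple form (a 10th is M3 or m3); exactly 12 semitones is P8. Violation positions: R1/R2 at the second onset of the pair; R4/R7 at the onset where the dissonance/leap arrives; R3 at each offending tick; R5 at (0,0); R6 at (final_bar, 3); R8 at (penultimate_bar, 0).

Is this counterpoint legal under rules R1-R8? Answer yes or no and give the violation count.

bar 0: v0=A3 v1=A4 (P8)
bar 1: v0=B3 v1=G4 (m6)
bar 2: v0=A3 v1=C4 (m3)
bar 3: v0=B3 v1=F4 (TT)
bar 4: v0=A3 v1=F4 (m6)
bar 5: v0=C4 v1=A4 (M6)
bar 6: v0=D4 v1=D5 (P8)
bar 7: v0=G3 v1=E4 (M6)
bar 8: v0=A3 v1=A4 (P8)
  R4 @ bar3.0: B3/F4 TT untreated
  R4 @ bar5.2: C4/D5 M2 untreated
  R7 @ bar5.3: D5->E4 leap 10st
  R2 @ bar6.0: C4/E4 M3 -> D4/D5 P8 similar
  R7 @ bar6.0: E4->D5 leap 10st
  R7 @ bar7.0: D5->E4 leap 10st
  R2 @ bar8.0: G3/E4 M6 -> A3/A4 P8 similar

No (7 violations)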